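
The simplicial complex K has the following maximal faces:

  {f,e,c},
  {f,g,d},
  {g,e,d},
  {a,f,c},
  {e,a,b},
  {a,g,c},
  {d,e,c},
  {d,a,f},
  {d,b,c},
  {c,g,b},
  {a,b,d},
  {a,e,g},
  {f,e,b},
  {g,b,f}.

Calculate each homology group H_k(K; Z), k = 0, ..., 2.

H_0 ≅ Z,  H_1 ≅ Z^2,  H_2 ≅ Z.

Order the vertices as a < b < c < d < e < f < g. Listing each simplex with vertices in this order, K has dimension 2 with simplices:

  0-simplices (7): a, b, c, d, e, f, g
  1-simplices (21): ab, ac, ad, ae, af, ag, bc, bd, be, bf, bg, cd, ce, cf, cg, de, df, dg, ef, eg, fg
  2-simplices (14): abd, abe, acf, acg, adf, aeg, bcd, bcg, bef, bfg, cde, cef, deg, dfg

Hence C_0 ≅ Z^7, C_1 ≅ Z^21, C_2 ≅ Z^14.

∂_1: C_1 → C_0 sends each edge [p,q] (with p < q) to q − p. For instance
  ∂fg = g − f.
The resulting 7×21 matrix has rank 6, and its Smith normal form has invariant factors (1,1,1,1,1,1).

∂_2: C_2 → C_1 acts by ∂[p,q,r] = [q,r] − [p,r] + [p,q]. For instance
  ∂adf = df − af + ad,
  ∂bef = ef − bf + be.
The resulting 21×14 matrix has rank 13, and its Smith normal form has invariant factors (1,1,1,1,1,1,1,1,1,1,1,1,1).

Computing H_k = (kernel of ∂_k) / (image of ∂_{k+1}):

  H_0: rank C_0 − rank ∂_1 = 7 − 6 = 1, and the invariant factors of ∂_1 are all 1, so H_0 = Z.
  H_1: rank ker ∂_1 − rank ∂_2 = (21 − 6) − 13 = 2, and the invariant factors of ∂_2 are all 1, so H_1 = Z^2.
  H_2: rank ker ∂_2 − rank ∂_3 = (14 − 13) − 0 = 1, and there is no ∂_3, so H_2 = Z.

As a check, the Euler characteristic is 7 − 21 + 14 = 0, which agrees with 1 − 2 + 1 = 0.
(K is a triangulation of the torus T^2.)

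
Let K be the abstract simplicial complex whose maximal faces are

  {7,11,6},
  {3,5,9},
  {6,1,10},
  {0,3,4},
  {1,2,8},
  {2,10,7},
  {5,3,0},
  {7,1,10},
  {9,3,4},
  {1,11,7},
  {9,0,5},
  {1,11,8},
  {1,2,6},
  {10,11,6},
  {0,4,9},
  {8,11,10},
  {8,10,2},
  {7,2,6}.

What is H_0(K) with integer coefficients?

Fix the vertex order 0 < 1 < 2 < 3 < 4 < 5 < 6 < 7 < 8 < 9 < 10 < 11 and write every simplex with vertices in increasing order. Then dim K = 2 and the simplices of K are:

  0-simplices (12): [0], [1], [2], [3], [4], [5], [6], [7], [8], [9], [10], [11]
  1-simplices (27): (27 of them)
  2-simplices (18): (18 of them)

Hence C_0 ≅ Z^12, C_1 ≅ Z^27, C_2 ≅ Z^18.

The boundary map ∂_1: C_1 → C_0 is given by ∂[p,q] = [q] − [p].
The resulting 12×27 matrix has rank 10, and its Smith normal form has invariant factors (1,1,1,1,1,1,1,1,1,1).

The boundary map ∂_2: C_2 → C_1 maps a triangle to the signed sum of its edges. For instance
  ∂[0,3,5] = [3,5] − [0,5] + [0,3],
  ∂[3,4,9] = [4,9] − [3,9] + [3,4].
This gives a 27×18 integer matrix of rank 17; reducing to Smith normal form yields diagonal entries (1,1,1,1,1,1,1,1,1,1,1,1,1,1,1,1,2).

Now H_k = ker ∂_k / im ∂_{k+1}, so:

  H_0: rank C_0 − rank ∂_1 = 12 − 10 = 2, and the invariant factors of ∂_1 are all 1, so H_0 ≅ Z^2.

H_0 = Z^2.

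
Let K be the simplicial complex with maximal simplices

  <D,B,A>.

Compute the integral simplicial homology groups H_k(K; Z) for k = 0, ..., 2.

H_0 ≅ Z,  H_1 = 0,  H_2 = 0.

Take the total order A < B < D on the vertex set. Then K (dimension 2) consists of the simplices:

  0-simplices (3): A, B, D
  1-simplices (3): AB, AD, BD
  2-simplices (1): ABD

giving chain groups C_0 ≅ Z^3, C_1 ≅ Z^3, C_2 ≅ Z^1.

∂_1: C_1 → C_0 is given by ∂[p,q] = [q] − [p]. For instance
  ∂AB = B − A.
As a 3×3 matrix over Z this has rank 2, with invariant factors (1,1).

∂_2: C_2 → C_1 sends each 2-simplex [p,q,r] to [q,r] − [p,r] + [p,q]. For instance
  ∂ABD = BD − AD + AB.
The 3×1 boundary matrix has rank 1 and Smith normal form diag(1).

Now H_k = ker ∂_k / im ∂_{k+1}, so:

  H_0: rank C_0 − rank ∂_1 = 3 − 2 = 1, and the invariant factors of ∂_1 are all 1, so H_0 = Z.
  H_1: rank ker ∂_1 − rank ∂_2 = (3 − 2) − 1 = 0, and the invariant factors of ∂_2 are all 1, so H_1 = 0.
  H_2: rank ker ∂_2 − rank ∂_3 = (1 − 1) − 0 = 0, and there is no ∂_3, so H_2 = 0.

(K is a triangulation of the 2-simplex.)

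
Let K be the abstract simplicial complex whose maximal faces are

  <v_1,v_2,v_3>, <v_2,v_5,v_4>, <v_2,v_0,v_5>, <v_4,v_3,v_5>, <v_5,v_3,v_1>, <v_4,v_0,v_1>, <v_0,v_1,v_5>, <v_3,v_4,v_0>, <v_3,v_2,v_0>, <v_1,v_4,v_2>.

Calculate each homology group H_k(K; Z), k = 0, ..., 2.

H_0 = Z,  H_1 = Z/2Z,  H_2 = 0.

We work with the vertex ordering v_0 < v_1 < v_2 < v_3 < v_4 < v_5. The simplices of K, each written with vertices in increasing order, are:

  0-simplices (6): [v_0], [v_1], [v_2], [v_3], [v_4], [v_5]
  1-simplices (15): (15 of them)
  2-simplices (10): [v_0,v_1,v_4], [v_0,v_1,v_5], [v_0,v_2,v_3], [v_0,v_2,v_5], [v_0,v_3,v_4], [v_1,v_2,v_3], [v_1,v_2,v_4], [v_1,v_3,v_5], [v_2,v_4,v_5], [v_3,v_4,v_5]

giving chain groups C_0 ≅ Z^6, C_1 ≅ Z^15, C_2 ≅ Z^10.

Boundary ∂_1: C_1 → C_0 maps an edge to its endpoints' difference, ∂[p,q] = q − p.
This gives a 6×15 integer matrix of rank 5; reducing to Smith normal form yields diagonal entries (1,1,1,1,1).

∂_2: C_2 → C_1 acts by ∂[p,q,r] = [q,r] − [p,r] + [p,q]. For instance
  ∂[v_0,v_2,v_3] = [v_2,v_3] − [v_0,v_3] + [v_0,v_2],
  ∂[v_3,v_4,v_5] = [v_4,v_5] − [v_3,v_5] + [v_3,v_4].
The resulting 15×10 matrix has rank 10, and its Smith normal form has invariant factors (1,1,1,1,1,1,1,1,1,2).

Now H_k = ker ∂_k / im ∂_{k+1}, so:

  H_0: rank C_0 − rank ∂_1 = 6 − 5 = 1, and the invariant factors of ∂_1 are all 1, so H_0 ≅ Z.
  H_1: rank ker ∂_1 − rank ∂_2 = (15 − 5) − 10 = 0, and ∂_2 has invariant factor 2 > 1, so H_1 ≅ Z/2Z.
  H_2: rank ker ∂_2 − rank ∂_3 = (10 − 10) − 0 = 0, and there is no ∂_3, so H_2 ≅ 0.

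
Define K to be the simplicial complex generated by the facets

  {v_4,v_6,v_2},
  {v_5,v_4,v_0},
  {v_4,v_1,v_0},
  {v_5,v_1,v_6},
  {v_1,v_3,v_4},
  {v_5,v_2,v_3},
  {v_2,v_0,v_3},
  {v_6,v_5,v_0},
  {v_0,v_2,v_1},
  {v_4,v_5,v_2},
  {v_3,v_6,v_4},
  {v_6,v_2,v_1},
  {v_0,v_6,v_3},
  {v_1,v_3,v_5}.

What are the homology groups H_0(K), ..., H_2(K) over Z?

H_0 ≅ Z,  H_1 ≅ Z^2,  H_2 ≅ Z.

Fix the vertex order v_0 < v_1 < v_2 < v_3 < v_4 < v_5 < v_6 and write every simplex with vertices in increasing order. Then dim K = 2 and the simplices of K are:

  0-simplices (7): [v_0], [v_1], [v_2], [v_3], [v_4], [v_5], [v_6]
  1-simplices (21): (21 of them)
  2-simplices (14): (14 of them)

so the chain groups are C_0 ≅ Z^7, C_1 ≅ Z^21, C_2 ≅ Z^14.

Boundary ∂_1: C_1 → C_0 sends each edge [p,q] (with p < q) to q − p.
This gives a 7×21 integer matrix of rank 6; reducing to Smith normal form yields diagonal entries (1,1,1,1,1,1).

Boundary ∂_2: C_2 → C_1 sends each 2-simplex [p,q,r] to [q,r] − [p,r] + [p,q]. For instance
  ∂[v_1,v_5,v_6] = [v_5,v_6] − [v_1,v_6] + [v_1,v_5],
  ∂[v_0,v_2,v_3] = [v_2,v_3] − [v_0,v_3] + [v_0,v_2].
As a 21×14 matrix over Z this has rank 13, with invariant factors (1,1,1,1,1,1,1,1,1,1,1,1,1).

Computing H_k = (kernel of ∂_k) / (image of ∂_{k+1}):

  H_0: rank C_0 − rank ∂_1 = 7 − 6 = 1, and the invariant factors of ∂_1 are all 1, so H_0 = Z.
  H_1: rank ker ∂_1 − rank ∂_2 = (21 − 6) − 13 = 2, and the invariant factors of ∂_2 are all 1, so H_1 = Z^2.
  H_2: rank ker ∂_2 − rank ∂_3 = (14 − 13) − 0 = 1, and there is no ∂_3, so H_2 = Z.

As a check, the Euler characteristic is 7 − 21 + 14 = 0, which agrees with 1 − 2 + 1 = 0.
(K is a triangulation of the torus T^2.)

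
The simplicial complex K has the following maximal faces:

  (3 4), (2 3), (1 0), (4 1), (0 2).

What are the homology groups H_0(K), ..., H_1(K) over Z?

K has 5 vertices, 5 edges.
rank ∂_0 = 0, rank ∂_1 = 4 ⇒ b_0 = 5 − 0 − 4 = 1; all invariant factors of ∂_1 are 1 so no torsion. So H_0 ≅ Z.
rank ∂_1 = 4, rank ∂_2 = 0 ⇒ b_1 = 5 − 4 − 0 = 1. So H_1 ≅ Z.

H_0 ≅ Z,  H_1 ≅ Z.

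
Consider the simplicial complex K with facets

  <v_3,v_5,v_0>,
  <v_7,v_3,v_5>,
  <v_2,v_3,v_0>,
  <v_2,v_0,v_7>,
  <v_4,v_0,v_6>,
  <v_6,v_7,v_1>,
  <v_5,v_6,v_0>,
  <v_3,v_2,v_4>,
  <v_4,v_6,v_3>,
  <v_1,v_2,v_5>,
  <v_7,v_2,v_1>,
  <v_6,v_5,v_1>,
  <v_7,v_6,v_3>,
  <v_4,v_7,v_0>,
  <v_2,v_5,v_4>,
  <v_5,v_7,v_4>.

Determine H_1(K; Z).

Take the total order v_0 < v_1 < v_2 < v_3 < v_4 < v_5 < v_6 < v_7 on the vertex set. Then K (dimension 2) consists of the simplices:

  0-simplices (8): [v_0], [v_1], [v_2], [v_3], [v_4], [v_5], [v_6], [v_7]
  1-simplices (24): (24 of them)
  2-simplices (16): (16 of them)

so the chain groups are C_0 ≅ Z^8, C_1 ≅ Z^24, C_2 ≅ Z^16.

∂_1: C_1 → C_0 maps an edge to its endpoints' difference, ∂[p,q] = q − p. For instance
  ∂[v_5,v_7] = [v_7] − [v_5].
This gives a 8×24 integer matrix of rank 7; reducing to Smith normal form yields diagonal entries (1,1,1,1,1,1,1).

∂_2: C_2 → C_1 sends each 2-simplex [p,q,r] to [q,r] − [p,r] + [p,q]. For instance
  ∂[v_1,v_2,v_5] = [v_2,v_5] − [v_1,v_5] + [v_1,v_2],
  ∂[v_4,v_5,v_7] = [v_5,v_7] − [v_4,v_7] + [v_4,v_5].
This gives a 24×16 integer matrix of rank 15; reducing to Smith normal form yields diagonal entries (1,1,1,1,1,1,1,1,1,1,1,1,1,1,1).

Computing H_k = (kernel of ∂_k) / (image of ∂_{k+1}):

  H_1: rank ker ∂_1 − rank ∂_2 = (24 − 7) − 15 = 2, and the invariant factors of ∂_2 are all 1, so H_1 ≅ Z^2.

H_1 = Z^2.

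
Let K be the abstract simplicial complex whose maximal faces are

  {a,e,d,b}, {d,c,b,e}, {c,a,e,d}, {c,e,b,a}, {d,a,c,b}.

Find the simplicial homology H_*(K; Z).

Fix the vertex order a < b < c < d < e and write every simplex with vertices in increasing order. Then dim K = 3 and the simplices of K are:

  0-simplices (5): a, b, c, d, e
  1-simplices (10): ab, ac, ad, ae, bc, bd, be, cd, ce, de
  2-simplices (10): abc, abd, abe, acd, ace, ade, bcd, bce, bde, cde
  3-simplices (5): abcd, abce, abde, acde, bcde

so the chain groups are C_0 ≅ Z^5, C_1 ≅ Z^10, C_2 ≅ Z^10, C_3 ≅ Z^5.

Boundary ∂_1: C_1 → C_0 is given by ∂[p,q] = [q] − [p].
This gives a 5×10 integer matrix of rank 4; reducing to Smith normal form yields diagonal entries (1,1,1,1).

The boundary map ∂_2: C_2 → C_1 sends each 2-simplex [p,q,r] to [q,r] − [p,r] + [p,q]. For instance
  ∂bde = de − be + bd,
  ∂cde = de − ce + cd.
The 10×10 boundary matrix has rank 6 and Smith normal form diag(1,1,1,1,1,1).

∂_3: C_3 → C_2 sends each 3-simplex σ to the alternating sum Σ_i (−1)^i (σ with its i-th vertex removed). For instance
  ∂abcd = bcd − acd + abd − abc,
  ∂abce = bce − ace + abe − abc.
The resulting 10×5 matrix has rank 4, and its Smith normal form has invariant factors (1,1,1,1).

From H_k ≅ ker(∂_k) / im(∂_{k+1}) we obtain:

  H_0: rank C_0 − rank ∂_1 = 5 − 4 = 1, and the invariant factors of ∂_1 are all 1, so H_0 ≅ Z.
  H_1: rank ker ∂_1 − rank ∂_2 = (10 − 4) − 6 = 0, and the invariant factors of ∂_2 are all 1, so H_1 ≅ 0.
  H_2: rank ker ∂_2 − rank ∂_3 = (10 − 6) − 4 = 0, and the invariant factors of ∂_3 are all 1, so H_2 ≅ 0.
  H_3: rank ker ∂_3 − rank ∂_4 = (5 − 4) − 0 = 1, and there is no ∂_4, so H_3 ≅ Z.

As a check, the Euler characteristic is 5 − 10 + 10 − 5 = 0, which agrees with 1 − 0 + 0 − 1 = 0.

H_0 ≅ Z,  H_1 = 0,  H_2 = 0,  H_3 ≅ Z.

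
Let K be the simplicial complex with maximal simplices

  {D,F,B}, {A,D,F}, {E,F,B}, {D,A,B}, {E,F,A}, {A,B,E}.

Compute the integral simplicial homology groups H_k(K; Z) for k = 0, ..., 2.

Order the vertices as A < B < D < E < F. Listing each simplex with vertices in this order, K has dimension 2 with simplices:

  0-simplices (5): A, B, D, E, F
  1-simplices (9): AB, AD, AE, AF, BD, BE, BF, DF, EF
  2-simplices (6): ABD, ABE, ADF, AEF, BDF, BEF

so the chain groups are C_0 ≅ Z^5, C_1 ≅ Z^9, C_2 ≅ Z^6.

∂_1: C_1 → C_0 sends each edge [p,q] (with p < q) to q − p. For instance
  ∂DF = F − D.
The 5×9 boundary matrix has rank 4 and Smith normal form diag(1,1,1,1).

∂_2: C_2 → C_1 maps a triangle to the signed sum of its edges. For instance
  ∂AEF = EF − AF + AE,
  ∂ADF = DF − AF + AD.
As a 9×6 matrix over Z this has rank 5, with invariant factors (1,1,1,1,1).

Computing H_k = (kernel of ∂_k) / (image of ∂_{k+1}):

  H_0: rank C_0 − rank ∂_1 = 5 − 4 = 1, and the invariant factors of ∂_1 are all 1, so H_0 ≅ Z.
  H_1: rank ker ∂_1 − rank ∂_2 = (9 − 4) − 5 = 0, and the invariant factors of ∂_2 are all 1, so H_1 ≅ 0.
  H_2: rank ker ∂_2 − rank ∂_3 = (6 − 5) − 0 = 1, and there is no ∂_3, so H_2 ≅ Z.

As a check, the Euler characteristic is 5 − 9 + 6 = 2, which agrees with 1 − 0 + 1 = 2.

H_0 = Z,  H_1 = 0,  H_2 = Z.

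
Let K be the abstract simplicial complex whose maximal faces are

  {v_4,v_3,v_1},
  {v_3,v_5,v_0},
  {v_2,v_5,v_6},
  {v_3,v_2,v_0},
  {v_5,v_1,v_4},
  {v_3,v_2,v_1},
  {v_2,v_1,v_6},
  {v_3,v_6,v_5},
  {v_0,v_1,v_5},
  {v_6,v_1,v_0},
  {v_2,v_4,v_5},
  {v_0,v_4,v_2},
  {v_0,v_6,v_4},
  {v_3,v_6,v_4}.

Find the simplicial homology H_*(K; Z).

H_0 ≅ Z,  H_1 ≅ Z^2,  H_2 ≅ Z.

Fix the vertex order v_0 < v_1 < v_2 < v_3 < v_4 < v_5 < v_6 and write every simplex with vertices in increasing order. Then dim K = 2 and the simplices of K are:

  0-simplices (7): [v_0], [v_1], [v_2], [v_3], [v_4], [v_5], [v_6]
  1-simplices (21): (21 of them)
  2-simplices (14): (14 of them)

Hence C_0 ≅ Z^7, C_1 ≅ Z^21, C_2 ≅ Z^14.

Boundary ∂_1: C_1 → C_0 maps an edge to its endpoints' difference, ∂[p,q] = q − p. For instance
  ∂[v_2,v_4] = [v_4] − [v_2].
This gives a 7×21 integer matrix of rank 6; reducing to Smith normal form yields diagonal entries (1,1,1,1,1,1).

Boundary ∂_2: C_2 → C_1 sends each 2-simplex [p,q,r] to [q,r] − [p,r] + [p,q]. For instance
  ∂[v_0,v_2,v_3] = [v_2,v_3] − [v_0,v_3] + [v_0,v_2],
  ∂[v_2,v_4,v_5] = [v_4,v_5] − [v_2,v_5] + [v_2,v_4].
This gives a 21×14 integer matrix of rank 13; reducing to Smith normal form yields diagonal entries (1,1,1,1,1,1,1,1,1,1,1,1,1).

Now H_k = ker ∂_k / im ∂_{k+1}, so:

  H_0: rank C_0 − rank ∂_1 = 7 − 6 = 1, and the invariant factors of ∂_1 are all 1, so H_0 ≅ Z.
  H_1: rank ker ∂_1 − rank ∂_2 = (21 − 6) − 13 = 2, and the invariant factors of ∂_2 are all 1, so H_1 ≅ Z^2.
  H_2: rank ker ∂_2 − rank ∂_3 = (14 − 13) − 0 = 1, and there is no ∂_3, so H_2 ≅ Z.

As a check, the Euler characteristic is 7 − 21 + 14 = 0, which agrees with 1 − 2 + 1 = 0.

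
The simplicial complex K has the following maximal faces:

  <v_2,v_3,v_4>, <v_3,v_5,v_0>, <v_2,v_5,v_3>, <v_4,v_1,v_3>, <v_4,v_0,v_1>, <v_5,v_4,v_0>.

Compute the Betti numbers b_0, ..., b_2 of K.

We work with the vertex ordering v_0 < v_1 < v_2 < v_3 < v_4 < v_5. The simplices of K, each written with vertices in increasing order, are:

  0-simplices (6): [v_0], [v_1], [v_2], [v_3], [v_4], [v_5]
  1-simplices (12): [v_0,v_1], [v_0,v_3], [v_0,v_4], [v_0,v_5], [v_1,v_3], [v_1,v_4], [v_2,v_3], [v_2,v_4], [v_2,v_5], [v_3,v_4], [v_3,v_5], [v_4,v_5]
  2-simplices (6): [v_0,v_1,v_4], [v_0,v_3,v_5], [v_0,v_4,v_5], [v_1,v_3,v_4], [v_2,v_3,v_4], [v_2,v_3,v_5]

so the chain groups are C_0 ≅ Z^6, C_1 ≅ Z^12, C_2 ≅ Z^6.

Boundary ∂_1: C_1 → C_0 is given by ∂[p,q] = [q] − [p].
This gives a 6×12 integer matrix of rank 5; reducing to Smith normal form yields diagonal entries (1,1,1,1,1).

∂_2: C_2 → C_1 sends each 2-simplex [p,q,r] to [q,r] − [p,r] + [p,q]. For instance
  ∂[v_2,v_3,v_5] = [v_3,v_5] − [v_2,v_5] + [v_2,v_3],
  ∂[v_0,v_1,v_4] = [v_1,v_4] − [v_0,v_4] + [v_0,v_1].
This gives a 12×6 integer matrix of rank 6; reducing to Smith normal form yields diagonal entries (1,1,1,1,1,1).

Computing H_k = (kernel of ∂_k) / (image of ∂_{k+1}):

  H_0: rank C_0 − rank ∂_1 = 6 − 5 = 1, and the invariant factors of ∂_1 are all 1, so H_0 = Z.
  H_1: rank ker ∂_1 − rank ∂_2 = (12 − 5) − 6 = 1, and the invariant factors of ∂_2 are all 1, so H_1 = Z.
  H_2: rank ker ∂_2 − rank ∂_3 = (6 − 6) − 0 = 0, and there is no ∂_3, so H_2 = 0.

Hence the Betti numbers are b_0 = 1, b_1 = 1, b_2 = 0.

b_0 = 1, b_1 = 1, b_2 = 0.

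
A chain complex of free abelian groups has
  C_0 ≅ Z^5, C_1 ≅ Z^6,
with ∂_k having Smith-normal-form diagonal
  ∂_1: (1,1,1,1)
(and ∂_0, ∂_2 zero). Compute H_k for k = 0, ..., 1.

H_0: b_0 = 5 − 0 − 4 = 1; torsion from ∂_1 factors > 1: none. So H_0 = Z.
H_1: b_1 = 6 − 4 − 0 = 2; torsion from ∂_2 factors > 1: none. So H_1 = Z^2.

H_0 = Z,  H_1 = Z^2.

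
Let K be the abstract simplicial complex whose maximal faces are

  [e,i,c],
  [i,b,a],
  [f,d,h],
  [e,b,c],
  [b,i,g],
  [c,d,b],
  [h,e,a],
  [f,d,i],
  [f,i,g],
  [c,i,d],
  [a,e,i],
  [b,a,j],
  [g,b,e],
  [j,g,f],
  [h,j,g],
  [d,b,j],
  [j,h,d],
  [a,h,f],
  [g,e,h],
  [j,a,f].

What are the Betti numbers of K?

Fix the vertex order a < b < c < d < e < f < g < h < i < j and write every simplex with vertices in increasing order. Then dim K = 2 and the simplices of K are:

  0-simplices (10): a, b, c, d, e, f, g, h, i, j
  1-simplices (30): ab, ae, af, ah, ai, aj, bc, bd, be, bg, bi, bj, cd, ce, ci, df, dh, di, dj, eg, eh, ei, fg, fh, fi, fj, gh, gi, gj, hj
  2-simplices (20): abi, abj, aeh, aei, afh, afj, bcd, bce, bdj, beg, bgi, cdi, cei, dfh, dfi, dhj, egh, fgi, fgj, ghj

Hence C_0 ≅ Z^10, C_1 ≅ Z^30, C_2 ≅ Z^20.

Boundary ∂_1: C_1 → C_0 maps an edge to its endpoints' difference, ∂[p,q] = q − p. For instance
  ∂be = e − b.
The resulting 10×30 matrix has rank 9, and its Smith normal form has invariant factors (1,1,1,1,1,1,1,1,1).

Boundary ∂_2: C_2 → C_1 sends each 2-simplex [p,q,r] to [q,r] − [p,r] + [p,q]. For instance
  ∂dfh = fh − dh + df,
  ∂aeh = eh − ah + ae.
As a 30×20 matrix over Z this has rank 20, with invariant factors (1,1,1,1,1,1,1,1,1,1,1,1,1,1,1,1,1,1,1,2).

Computing H_k = (kernel of ∂_k) / (image of ∂_{k+1}):

  H_0: rank C_0 − rank ∂_1 = 10 − 9 = 1, and the invariant factors of ∂_1 are all 1, so H_0 = Z.
  H_1: rank ker ∂_1 − rank ∂_2 = (30 − 9) − 20 = 1, and ∂_2 has invariant factor 2 > 1, so H_1 = Z ⊕ Z/2.
  H_2: rank ker ∂_2 − rank ∂_3 = (20 − 20) − 0 = 0, and there is no ∂_3, so H_2 = 0.

(K is a triangulation of the Klein bottle.)

Hence the Betti numbers are b_0 = 1, b_1 = 1, b_2 = 0.

b_0 = 1, b_1 = 1, b_2 = 0.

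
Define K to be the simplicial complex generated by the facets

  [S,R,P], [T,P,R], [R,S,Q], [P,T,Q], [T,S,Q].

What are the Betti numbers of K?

Order the vertices as P < Q < R < S < T. Listing each simplex with vertices in this order, K has dimension 2 with simplices:

  0-simplices (5): P, Q, R, S, T
  1-simplices (10): PQ, PR, PS, PT, QR, QS, QT, RS, RT, ST
  2-simplices (5): PQT, PRS, PRT, QRS, QST

so the chain groups are C_0 ≅ Z^5, C_1 ≅ Z^10, C_2 ≅ Z^5.

The boundary map ∂_1: C_1 → C_0 is given by ∂[p,q] = [q] − [p]. For instance
  ∂QR = R − Q.
The 5×10 boundary matrix has rank 4 and Smith normal form diag(1,1,1,1).

∂_2: C_2 → C_1 sends each 2-simplex [p,q,r] to [q,r] − [p,r] + [p,q]. For instance
  ∂PRT = RT − PT + PR,
  ∂QST = ST − QT + QS.
As a 10×5 matrix over Z this has rank 5, with invariant factors (1,1,1,1,1).

Computing H_k = (kernel of ∂_k) / (image of ∂_{k+1}):

  H_0: rank C_0 − rank ∂_1 = 5 − 4 = 1, and the invariant factors of ∂_1 are all 1, so H_0 ≅ Z.
  H_1: rank ker ∂_1 − rank ∂_2 = (10 − 4) − 5 = 1, and the invariant factors of ∂_2 are all 1, so H_1 ≅ Z.
  H_2: rank ker ∂_2 − rank ∂_3 = (5 − 5) − 0 = 0, and there is no ∂_3, so H_2 ≅ 0.

As a check, the Euler characteristic is 5 − 10 + 5 = 0, which agrees with 1 − 1 + 0 = 0.

Hence the Betti numbers are b_0 = 1, b_1 = 1, b_2 = 0.

b_0 = 1, b_1 = 1, b_2 = 0.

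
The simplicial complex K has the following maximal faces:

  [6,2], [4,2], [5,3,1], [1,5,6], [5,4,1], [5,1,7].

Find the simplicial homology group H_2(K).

H_2 = 0.

Order the vertices as 1 < 2 < 3 < 4 < 5 < 6 < 7. Listing each simplex with vertices in this order, K has dimension 2 with simplices:

  0-simplices (7): [1], [2], [3], [4], [5], [6], [7]
  1-simplices (11): [1,3], [1,4], [1,5], [1,6], [1,7], [2,4], [2,6], [3,5], [4,5], [5,6], [5,7]
  2-simplices (4): [1,3,5], [1,4,5], [1,5,6], [1,5,7]

Hence C_0 ≅ Z^7, C_1 ≅ Z^11, C_2 ≅ Z^4.

Boundary ∂_1: C_1 → C_0 is given by ∂[p,q] = [q] − [p].
This gives a 7×11 integer matrix of rank 6; reducing to Smith normal form yields diagonal entries (1,1,1,1,1,1).

The boundary map ∂_2: C_2 → C_1 sends each 2-simplex [p,q,r] to [q,r] − [p,r] + [p,q]. For instance
  ∂[1,5,7] = [5,7] − [1,7] + [1,5],
  ∂[1,5,6] = [5,6] − [1,6] + [1,5].
This gives a 11×4 integer matrix of rank 4; reducing to Smith normal form yields diagonal entries (1,1,1,1).

Computing H_k = (kernel of ∂_k) / (image of ∂_{k+1}):

  H_2: rank ker ∂_2 − rank ∂_3 = (4 − 4) − 0 = 0, and there is no ∂_3, so H_2 ≅ 0.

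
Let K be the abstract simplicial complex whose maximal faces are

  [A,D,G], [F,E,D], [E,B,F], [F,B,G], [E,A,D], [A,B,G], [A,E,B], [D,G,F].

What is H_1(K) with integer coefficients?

K has 6 vertices, 12 edges, 8 triangles.
rank ∂_1 = 5, rank ∂_2 = 7 ⇒ b_1 = 12 − 5 − 7 = 0; all invariant factors of ∂_2 are 1 so no torsion. So H_1 ≅ 0.

H_1 ≅ 0.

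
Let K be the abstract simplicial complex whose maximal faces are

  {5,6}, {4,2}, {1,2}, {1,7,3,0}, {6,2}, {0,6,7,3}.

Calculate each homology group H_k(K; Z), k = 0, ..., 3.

H_0 = Z,  H_1 = Z,  H_2 = 0,  H_3 = 0.

We work with the vertex ordering 0 < 1 < 2 < 3 < 4 < 5 < 6 < 7. The simplices of K, each written with vertices in increasing order, are:

  0-simplices (8): [0], [1], [2], [3], [4], [5], [6], [7]
  1-simplices (13): [0,1], [0,3], [0,6], [0,7], [1,2], [1,3], [1,7], [2,4], [2,6], [3,6], [3,7], [5,6], [6,7]
  2-simplices (7): [0,1,3], [0,1,7], [0,3,6], [0,3,7], [0,6,7], [1,3,7], [3,6,7]
  3-simplices (2): [0,1,3,7], [0,3,6,7]

so the chain groups are C_0 ≅ Z^8, C_1 ≅ Z^13, C_2 ≅ Z^7, C_3 ≅ Z^2.

The boundary map ∂_1: C_1 → C_0 maps an edge to its endpoints' difference, ∂[p,q] = q − p.
The 8×13 boundary matrix has rank 7 and Smith normal form diag(1,1,1,1,1,1,1).

Boundary ∂_2: C_2 → C_1 acts by ∂[p,q,r] = [q,r] − [p,r] + [p,q]. For instance
  ∂[3,6,7] = [6,7] − [3,7] + [3,6],
  ∂[0,1,3] = [1,3] − [0,3] + [0,1].
The resulting 13×7 matrix has rank 5, and its Smith normal form has invariant factors (1,1,1,1,1).

∂_3: C_3 → C_2 sends each 3-simplex σ to the alternating sum Σ_i (−1)^i (σ with its i-th vertex removed). For instance
  ∂[0,3,6,7] = [3,6,7] − [0,6,7] + [0,3,7] − [0,3,6],
  ∂[0,1,3,7] = [1,3,7] − [0,3,7] + [0,1,7] − [0,1,3].
As a 7×2 matrix over Z this has rank 2, with invariant factors (1,1).

Computing H_k = (kernel of ∂_k) / (image of ∂_{k+1}):

  H_0: rank C_0 − rank ∂_1 = 8 − 7 = 1, and the invariant factors of ∂_1 are all 1, so H_0 ≅ Z.
  H_1: rank ker ∂_1 − rank ∂_2 = (13 − 7) − 5 = 1, and the invariant factors of ∂_2 are all 1, so H_1 ≅ Z.
  H_2: rank ker ∂_2 − rank ∂_3 = (7 − 5) − 2 = 0, and the invariant factors of ∂_3 are all 1, so H_2 ≅ 0.
  H_3: rank ker ∂_3 − rank ∂_4 = (2 − 2) − 0 = 0, and there is no ∂_4, so H_3 ≅ 0.

As a check, the Euler characteristic is 8 − 13 + 7 − 2 = 0, which agrees with 1 − 1 + 0 − 0 = 0.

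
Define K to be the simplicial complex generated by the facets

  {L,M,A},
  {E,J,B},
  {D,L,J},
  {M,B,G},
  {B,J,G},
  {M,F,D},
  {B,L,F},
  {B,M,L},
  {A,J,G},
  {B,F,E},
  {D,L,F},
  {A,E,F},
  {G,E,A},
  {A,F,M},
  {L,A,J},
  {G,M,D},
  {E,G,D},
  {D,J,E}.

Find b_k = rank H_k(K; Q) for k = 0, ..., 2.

b_0 = 1, b_1 = 1, b_2 = 0.

Fix the vertex order A < B < D < E < F < G < J < L < M and write every simplex with vertices in increasing order. Then dim K = 2 and the simplices of K are:

  0-simplices (9): A, B, D, E, F, G, J, L, M
  1-simplices (27): AE, AF, AG, AJ, AL, AM, BE, BF, BG, BJ, BL, BM, DE, DF, DG, DJ, DL, DM, EF, EG, EJ, FL, FM, GJ, GM, JL, LM
  2-simplices (18): AEF, AEG, AFM, AGJ, AJL, ALM, BEF, BEJ, BFL, BGJ, BGM, BLM, DEG, DEJ, DFL, DFM, DGM, DJL

so the chain groups are C_0 ≅ Z^9, C_1 ≅ Z^27, C_2 ≅ Z^18.

The boundary map ∂_1: C_1 → C_0 sends each edge [p,q] (with p < q) to q − p.
This gives a 9×27 integer matrix of rank 8; reducing to Smith normal form yields diagonal entries (1,1,1,1,1,1,1,1).

∂_2: C_2 → C_1 sends each 2-simplex [p,q,r] to [q,r] − [p,r] + [p,q]. For instance
  ∂AEG = EG − AG + AE,
  ∂DFL = FL − DL + DF.
The resulting 27×18 matrix has rank 18, and its Smith normal form has invariant factors (1,1,1,1,1,1,1,1,1,1,1,1,1,1,1,1,1,2).

Now H_k = ker ∂_k / im ∂_{k+1}, so:

  H_0: rank C_0 − rank ∂_1 = 9 − 8 = 1, and the invariant factors of ∂_1 are all 1, so H_0 ≅ Z.
  H_1: rank ker ∂_1 − rank ∂_2 = (27 − 8) − 18 = 1, and ∂_2 has invariant factor 2 > 1, so H_1 ≅ Z ⊕ Z/2.
  H_2: rank ker ∂_2 − rank ∂_3 = (18 − 18) − 0 = 0, and there is no ∂_3, so H_2 ≅ 0.

Hence the Betti numbers are b_0 = 1, b_1 = 1, b_2 = 0.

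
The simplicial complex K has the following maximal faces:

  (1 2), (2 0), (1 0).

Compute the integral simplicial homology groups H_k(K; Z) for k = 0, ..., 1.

K has 3 vertices, 3 edges.
rank ∂_0 = 0, rank ∂_1 = 2 ⇒ b_0 = 3 − 0 − 2 = 1; all invariant factors of ∂_1 are 1 so no torsion. So H_0 = Z.
rank ∂_1 = 2, rank ∂_2 = 0 ⇒ b_1 = 3 − 2 − 0 = 1. So H_1 = Z.

H_0 ≅ Z,  H_1 ≅ Z.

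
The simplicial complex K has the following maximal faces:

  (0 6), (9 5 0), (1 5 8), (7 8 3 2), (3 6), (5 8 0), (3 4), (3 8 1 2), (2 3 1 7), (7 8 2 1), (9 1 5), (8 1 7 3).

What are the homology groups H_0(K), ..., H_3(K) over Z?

K has 10 vertices, 20 edges, 14 triangles, 5 3-simplices.
rank ∂_0 = 0, rank ∂_1 = 9 ⇒ b_0 = 10 − 0 − 9 = 1; all invariant factors of ∂_1 are 1 so no torsion. So H_0 = Z.
rank ∂_1 = 9, rank ∂_2 = 10 ⇒ b_1 = 20 − 9 − 10 = 1; all invariant factors of ∂_2 are 1 so no torsion. So H_1 = Z.
rank ∂_2 = 10, rank ∂_3 = 4 ⇒ b_2 = 14 − 10 − 4 = 0; all invariant factors of ∂_3 are 1 so no torsion. So H_2 = 0.
rank ∂_3 = 4, rank ∂_4 = 0 ⇒ b_3 = 5 − 4 − 0 = 1. So H_3 = Z.

H_0 ≅ Z,  H_1 ≅ Z,  H_2 = 0,  H_3 ≅ Z.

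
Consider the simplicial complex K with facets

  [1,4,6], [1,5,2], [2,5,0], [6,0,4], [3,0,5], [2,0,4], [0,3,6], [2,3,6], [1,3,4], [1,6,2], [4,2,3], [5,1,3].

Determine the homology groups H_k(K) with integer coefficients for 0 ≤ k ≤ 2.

Order the vertices as 0 < 1 < 2 < 3 < 4 < 5 < 6. Listing each simplex with vertices in this order, K has dimension 2 with simplices:

  0-simplices (7): [0], [1], [2], [3], [4], [5], [6]
  1-simplices (18): [0,2], [0,3], [0,4], [0,5], [0,6], [1,2], [1,3], [1,4], [1,5], [1,6], [2,3], [2,4], [2,5], [2,6], [3,4], [3,5], [3,6], [4,6]
  2-simplices (12): [0,2,4], [0,2,5], [0,3,5], [0,3,6], [0,4,6], [1,2,5], [1,2,6], [1,3,4], [1,3,5], [1,4,6], [2,3,4], [2,3,6]

giving chain groups C_0 ≅ Z^7, C_1 ≅ Z^18, C_2 ≅ Z^12.

Boundary ∂_1: C_1 → C_0 maps an edge to its endpoints' difference, ∂[p,q] = q − p. For instance
  ∂[0,3] = [3] − [0].
This gives a 7×18 integer matrix of rank 6; reducing to Smith normal form yields diagonal entries (1,1,1,1,1,1).

Boundary ∂_2: C_2 → C_1 acts by ∂[p,q,r] = [q,r] − [p,r] + [p,q]. For instance
  ∂[0,2,5] = [2,5] − [0,5] + [0,2],
  ∂[1,3,5] = [3,5] − [1,5] + [1,3].
The 18×12 boundary matrix has rank 12 and Smith normal form diag(1,1,1,1,1,1,1,1,1,1,1,2).

Reading off H_k = ker ∂_k / im ∂_{k+1}:

  H_0: rank C_0 − rank ∂_1 = 7 − 6 = 1, and the invariant factors of ∂_1 are all 1, so H_0 = Z.
  H_1: rank ker ∂_1 − rank ∂_2 = (18 − 6) − 12 = 0, and ∂_2 has invariant factor 2 > 1, so H_1 = Z/2.
  H_2: rank ker ∂_2 − rank ∂_3 = (12 − 12) − 0 = 0, and there is no ∂_3, so H_2 = 0.

H_0 ≅ Z,  H_1 ≅ Z/2,  H_2 = 0.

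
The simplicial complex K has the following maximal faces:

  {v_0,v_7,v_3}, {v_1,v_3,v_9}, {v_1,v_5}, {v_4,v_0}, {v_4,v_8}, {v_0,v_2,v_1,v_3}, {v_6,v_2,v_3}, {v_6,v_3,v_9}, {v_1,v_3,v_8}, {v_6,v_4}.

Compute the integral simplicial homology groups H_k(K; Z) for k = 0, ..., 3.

We work with the vertex ordering v_0 < v_1 < v_2 < v_3 < v_4 < v_5 < v_6 < v_7 < v_8 < v_9. The simplices of K, each written with vertices in increasing order, are:

  0-simplices (10): [v_0], [v_1], [v_2], [v_3], [v_4], [v_5], [v_6], [v_7], [v_8], [v_9]
  1-simplices (19): (19 of them)
  2-simplices (9): [v_0,v_1,v_2], [v_0,v_1,v_3], [v_0,v_2,v_3], [v_0,v_3,v_7], [v_1,v_2,v_3], [v_1,v_3,v_8], [v_1,v_3,v_9], [v_2,v_3,v_6], [v_3,v_6,v_9]
  3-simplices (1): [v_0,v_1,v_2,v_3]

Hence C_0 ≅ Z^10, C_1 ≅ Z^19, C_2 ≅ Z^9, C_3 ≅ Z^1.

Boundary ∂_1: C_1 → C_0 is given by ∂[p,q] = [q] − [p].
This gives a 10×19 integer matrix of rank 9; reducing to Smith normal form yields diagonal entries (1,1,1,1,1,1,1,1,1).

∂_2: C_2 → C_1 acts by ∂[p,q,r] = [q,r] − [p,r] + [p,q]. For instance
  ∂[v_0,v_2,v_3] = [v_2,v_3] − [v_0,v_3] + [v_0,v_2],
  ∂[v_2,v_3,v_6] = [v_3,v_6] − [v_2,v_6] + [v_2,v_3].
The 19×9 boundary matrix has rank 8 and Smith normal form diag(1,1,1,1,1,1,1,1).

∂_3: C_3 → C_2 sends each 3-simplex σ to the alternating sum Σ_i (−1)^i (σ with its i-th vertex removed). For instance
  ∂[v_0,v_1,v_2,v_3] = [v_1,v_2,v_3] − [v_0,v_2,v_3] + [v_0,v_1,v_3] − [v_0,v_1,v_2].
The resulting 9×1 matrix has rank 1, and its Smith normal form has invariant factors (1).

Reading off H_k = ker ∂_k / im ∂_{k+1}:

  H_0: rank C_0 − rank ∂_1 = 10 − 9 = 1, and the invariant factors of ∂_1 are all 1, so H_0 ≅ Z.
  H_1: rank ker ∂_1 − rank ∂_2 = (19 − 9) − 8 = 2, and the invariant factors of ∂_2 are all 1, so H_1 ≅ Z^2.
  H_2: rank ker ∂_2 − rank ∂_3 = (9 − 8) − 1 = 0, and the invariant factors of ∂_3 are all 1, so H_2 ≅ 0.
  H_3: rank ker ∂_3 − rank ∂_4 = (1 − 1) − 0 = 0, and there is no ∂_4, so H_3 ≅ 0.

As a check, the Euler characteristic is 10 − 19 + 9 − 1 = -1, which agrees with 1 − 2 + 0 − 0 = -1.

H_0 ≅ Z,  H_1 ≅ Z^2,  H_2 = 0,  H_3 = 0.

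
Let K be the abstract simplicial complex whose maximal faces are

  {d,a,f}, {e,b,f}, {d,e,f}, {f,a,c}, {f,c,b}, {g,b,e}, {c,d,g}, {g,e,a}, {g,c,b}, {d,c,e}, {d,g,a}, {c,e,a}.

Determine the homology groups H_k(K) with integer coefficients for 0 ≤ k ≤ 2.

K has 7 vertices, 18 edges, 12 triangles.
rank ∂_0 = 0, rank ∂_1 = 6 ⇒ b_0 = 7 − 0 − 6 = 1; all invariant factors of ∂_1 are 1 so no torsion. So H_0 ≅ Z.
rank ∂_1 = 6, rank ∂_2 = 12 ⇒ b_1 = 18 − 6 − 12 = 0; ∂_2 has invariant factor(s) [2] giving torsion. So H_1 ≅ Z_2.
rank ∂_2 = 12, rank ∂_3 = 0 ⇒ b_2 = 12 − 12 − 0 = 0. So H_2 ≅ 0.

H_0 ≅ Z,  H_1 ≅ Z_2,  H_2 = 0.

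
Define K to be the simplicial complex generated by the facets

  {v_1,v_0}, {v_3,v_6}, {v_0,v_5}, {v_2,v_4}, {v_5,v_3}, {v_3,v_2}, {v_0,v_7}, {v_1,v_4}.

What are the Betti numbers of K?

Order the vertices as v_0 < v_1 < v_2 < v_3 < v_4 < v_5 < v_6 < v_7. Listing each simplex with vertices in this order, K has dimension 1 with simplices:

  0-simplices (8): [v_0], [v_1], [v_2], [v_3], [v_4], [v_5], [v_6], [v_7]
  1-simplices (8): [v_0,v_1], [v_0,v_5], [v_0,v_7], [v_1,v_4], [v_2,v_3], [v_2,v_4], [v_3,v_5], [v_3,v_6]

giving chain groups C_0 ≅ Z^8, C_1 ≅ Z^8.

Boundary ∂_1: C_1 → C_0 is given by ∂[p,q] = [q] − [p].
This gives a 8×8 integer matrix of rank 7; reducing to Smith normal form yields diagonal entries (1,1,1,1,1,1,1).

From H_k ≅ ker(∂_k) / im(∂_{k+1}) we obtain:

  H_0: rank C_0 − rank ∂_1 = 8 − 7 = 1, and the invariant factors of ∂_1 are all 1, so H_0 = Z.
  H_1: rank ker ∂_1 − rank ∂_2 = (8 − 7) − 0 = 1, and there is no ∂_2, so H_1 = Z.

As a check, the Euler characteristic is 8 − 8 = 0, which agrees with 1 − 1 = 0.

Hence the Betti numbers are b_0 = 1, b_1 = 1.

b_0 = 1, b_1 = 1.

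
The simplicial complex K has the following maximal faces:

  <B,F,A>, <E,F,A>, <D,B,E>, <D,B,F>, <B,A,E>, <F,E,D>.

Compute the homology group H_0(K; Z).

H_0 = Z.

Order the vertices as A < B < D < E < F. Listing each simplex with vertices in this order, K has dimension 2 with simplices:

  0-simplices (5): A, B, D, E, F
  1-simplices (9): AB, AE, AF, BD, BE, BF, DE, DF, EF
  2-simplices (6): ABE, ABF, AEF, BDE, BDF, DEF

so the chain groups are C_0 ≅ Z^5, C_1 ≅ Z^9, C_2 ≅ Z^6.

∂_1: C_1 → C_0 is given by ∂[p,q] = [q] − [p]. For instance
  ∂AB = B − A.
The 5×9 boundary matrix has rank 4 and Smith normal form diag(1,1,1,1).

Boundary ∂_2: C_2 → C_1 sends each 2-simplex [p,q,r] to [q,r] − [p,r] + [p,q]. For instance
  ∂BDE = DE − BE + BD,
  ∂BDF = DF − BF + BD.
As a 9×6 matrix over Z this has rank 5, with invariant factors (1,1,1,1,1).

From H_k ≅ ker(∂_k) / im(∂_{k+1}) we obtain:

  H_0: rank C_0 − rank ∂_1 = 5 − 4 = 1, and the invariant factors of ∂_1 are all 1, so H_0 = Z.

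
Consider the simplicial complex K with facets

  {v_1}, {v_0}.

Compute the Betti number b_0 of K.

Fix the vertex order v_0 < v_1 and write every simplex with vertices in increasing order. Then dim K = 0 and the simplices of K are:

  0-simplices (2): [v_0], [v_1]

Hence C_0 ≅ Z^2.

Computing H_k = (kernel of ∂_k) / (image of ∂_{k+1}):

  H_0: rank C_0 − rank ∂_1 = 2 − 0 = 2, and there is no ∂_1, so H_0 ≅ Z^2.

Hence the Betti numbers are b_0 = 2.

b_0 = 2.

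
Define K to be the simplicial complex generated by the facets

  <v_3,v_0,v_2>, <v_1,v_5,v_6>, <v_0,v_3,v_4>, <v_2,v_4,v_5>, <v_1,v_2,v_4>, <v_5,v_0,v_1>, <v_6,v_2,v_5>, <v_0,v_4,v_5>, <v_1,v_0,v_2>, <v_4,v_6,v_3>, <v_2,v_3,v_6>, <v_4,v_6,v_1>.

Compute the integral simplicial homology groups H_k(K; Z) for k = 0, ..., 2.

Take the total order v_0 < v_1 < v_2 < v_3 < v_4 < v_5 < v_6 on the vertex set. Then K (dimension 2) consists of the simplices:

  0-simplices (7): [v_0], [v_1], [v_2], [v_3], [v_4], [v_5], [v_6]
  1-simplices (18): (18 of them)
  2-simplices (12): (12 of them)

giving chain groups C_0 ≅ Z^7, C_1 ≅ Z^18, C_2 ≅ Z^12.

Boundary ∂_1: C_1 → C_0 is given by ∂[p,q] = [q] − [p].
The 7×18 boundary matrix has rank 6 and Smith normal form diag(1,1,1,1,1,1).

The boundary map ∂_2: C_2 → C_1 maps a triangle to the signed sum of its edges. For instance
  ∂[v_0,v_1,v_2] = [v_1,v_2] − [v_0,v_2] + [v_0,v_1],
  ∂[v_3,v_4,v_6] = [v_4,v_6] − [v_3,v_6] + [v_3,v_4].
This gives a 18×12 integer matrix of rank 12; reducing to Smith normal form yields diagonal entries (1,1,1,1,1,1,1,1,1,1,1,2).

Reading off H_k = ker ∂_k / im ∂_{k+1}:

  H_0: rank C_0 − rank ∂_1 = 7 − 6 = 1, and the invariant factors of ∂_1 are all 1, so H_0 ≅ Z.
  H_1: rank ker ∂_1 − rank ∂_2 = (18 − 6) − 12 = 0, and ∂_2 has invariant factor 2 > 1, so H_1 ≅ Z/2.
  H_2: rank ker ∂_2 − rank ∂_3 = (12 − 12) − 0 = 0, and there is no ∂_3, so H_2 ≅ 0.

As a check, the Euler characteristic is 7 − 18 + 12 = 1, which agrees with 1 − 0 + 0 = 1.

H_0 = Z,  H_1 = Z/2,  H_2 = 0.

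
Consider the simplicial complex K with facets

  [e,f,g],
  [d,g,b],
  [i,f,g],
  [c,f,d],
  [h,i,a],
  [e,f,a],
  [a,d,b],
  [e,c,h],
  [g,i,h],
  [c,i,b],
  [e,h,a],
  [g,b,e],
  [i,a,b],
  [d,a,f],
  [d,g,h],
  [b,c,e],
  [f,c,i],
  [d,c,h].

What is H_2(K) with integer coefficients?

Fix the vertex order a < b < c < d < e < f < g < h < i and write every simplex with vertices in increasing order. Then dim K = 2 and the simplices of K are:

  0-simplices (9): a, b, c, d, e, f, g, h, i
  1-simplices (27): ab, ad, ae, af, ah, ai, bc, bd, be, bg, bi, cd, ce, cf, ch, ci, df, dg, dh, ef, eg, eh, fg, fi, gh, gi, hi
  2-simplices (18): abd, abi, adf, aef, aeh, ahi, bce, bci, bdg, beg, cdf, cdh, ceh, cfi, dgh, efg, fgi, ghi

Hence C_0 ≅ Z^9, C_1 ≅ Z^27, C_2 ≅ Z^18.

Boundary ∂_1: C_1 → C_0 sends each edge [p,q] (with p < q) to q − p. For instance
  ∂ch = h − c.
The 9×27 boundary matrix has rank 8 and Smith normal form diag(1,1,1,1,1,1,1,1).

The boundary map ∂_2: C_2 → C_1 maps a triangle to the signed sum of its edges. For instance
  ∂ahi = hi − ai + ah,
  ∂bce = ce − be + bc.
The resulting 27×18 matrix has rank 17, and its Smith normal form has invariant factors (1,1,1,1,1,1,1,1,1,1,1,1,1,1,1,1,1).

Now H_k = ker ∂_k / im ∂_{k+1}, so:

  H_2: rank ker ∂_2 − rank ∂_3 = (18 − 17) − 0 = 1, and there is no ∂_3, so H_2 = Z.

H_2 ≅ Z.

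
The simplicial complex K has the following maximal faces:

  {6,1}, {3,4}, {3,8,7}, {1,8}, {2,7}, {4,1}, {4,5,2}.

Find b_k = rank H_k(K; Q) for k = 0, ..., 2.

b_0 = 1, b_1 = 2, b_2 = 0.

K has 8 vertices, 11 edges, 2 triangles.
rank ∂_0 = 0, rank ∂_1 = 7 ⇒ b_0 = 8 − 0 − 7 = 1; all invariant factors of ∂_1 are 1 so no torsion. So H_0 = Z.
rank ∂_1 = 7, rank ∂_2 = 2 ⇒ b_1 = 11 − 7 − 2 = 2; all invariant factors of ∂_2 are 1 so no torsion. So H_1 = Z^2.
rank ∂_2 = 2, rank ∂_3 = 0 ⇒ b_2 = 2 − 2 − 0 = 0. So H_2 = 0.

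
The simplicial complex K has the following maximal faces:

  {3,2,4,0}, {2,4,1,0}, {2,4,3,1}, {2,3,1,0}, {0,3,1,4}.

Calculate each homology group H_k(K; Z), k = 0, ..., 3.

H_0 ≅ Z,  H_1 = 0,  H_2 = 0,  H_3 ≅ Z.

We work with the vertex ordering 0 < 1 < 2 < 3 < 4. The simplices of K, each written with vertices in increasing order, are:

  0-simplices (5): [0], [1], [2], [3], [4]
  1-simplices (10): [0,1], [0,2], [0,3], [0,4], [1,2], [1,3], [1,4], [2,3], [2,4], [3,4]
  2-simplices (10): [0,1,2], [0,1,3], [0,1,4], [0,2,3], [0,2,4], [0,3,4], [1,2,3], [1,2,4], [1,3,4], [2,3,4]
  3-simplices (5): [0,1,2,3], [0,1,2,4], [0,1,3,4], [0,2,3,4], [1,2,3,4]

Hence C_0 ≅ Z^5, C_1 ≅ Z^10, C_2 ≅ Z^10, C_3 ≅ Z^5.

∂_1: C_1 → C_0 maps an edge to its endpoints' difference, ∂[p,q] = q − p.
The resulting 5×10 matrix has rank 4, and its Smith normal form has invariant factors (1,1,1,1).

Boundary ∂_2: C_2 → C_1 maps a triangle to the signed sum of its edges. For instance
  ∂[0,3,4] = [3,4] − [0,4] + [0,3],
  ∂[0,1,4] = [1,4] − [0,4] + [0,1].
This gives a 10×10 integer matrix of rank 6; reducing to Smith normal form yields diagonal entries (1,1,1,1,1,1).

Boundary ∂_3: C_3 → C_2 sends each 3-simplex σ to the alternating sum Σ_i (−1)^i (σ with its i-th vertex removed). For instance
  ∂[0,1,3,4] = [1,3,4] − [0,3,4] + [0,1,4] − [0,1,3],
  ∂[0,2,3,4] = [2,3,4] − [0,3,4] + [0,2,4] − [0,2,3].
This gives a 10×5 integer matrix of rank 4; reducing to Smith normal form yields diagonal entries (1,1,1,1).

Reading off H_k = ker ∂_k / im ∂_{k+1}:

  H_0: rank C_0 − rank ∂_1 = 5 − 4 = 1, and the invariant factors of ∂_1 are all 1, so H_0 = Z.
  H_1: rank ker ∂_1 − rank ∂_2 = (10 − 4) − 6 = 0, and the invariant factors of ∂_2 are all 1, so H_1 = 0.
  H_2: rank ker ∂_2 − rank ∂_3 = (10 − 6) − 4 = 0, and the invariant factors of ∂_3 are all 1, so H_2 = 0.
  H_3: rank ker ∂_3 − rank ∂_4 = (5 − 4) − 0 = 1, and there is no ∂_4, so H_3 = Z.

(K is a triangulation of the 3-sphere S^3.)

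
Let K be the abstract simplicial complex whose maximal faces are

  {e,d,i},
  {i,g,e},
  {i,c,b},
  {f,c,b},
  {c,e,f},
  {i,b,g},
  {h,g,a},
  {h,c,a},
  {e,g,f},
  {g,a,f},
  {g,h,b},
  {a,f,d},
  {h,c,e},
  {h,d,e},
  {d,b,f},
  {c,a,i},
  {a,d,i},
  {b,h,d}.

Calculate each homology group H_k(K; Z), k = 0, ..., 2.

H_0 ≅ Z,  H_1 ≅ Z^2,  H_2 ≅ Z.

K has 9 vertices, 27 edges, 18 triangles.
rank ∂_0 = 0, rank ∂_1 = 8 ⇒ b_0 = 9 − 0 − 8 = 1; all invariant factors of ∂_1 are 1 so no torsion. So H_0 ≅ Z.
rank ∂_1 = 8, rank ∂_2 = 17 ⇒ b_1 = 27 − 8 − 17 = 2; all invariant factors of ∂_2 are 1 so no torsion. So H_1 ≅ Z^2.
rank ∂_2 = 17, rank ∂_3 = 0 ⇒ b_2 = 18 − 17 − 0 = 1. So H_2 ≅ Z.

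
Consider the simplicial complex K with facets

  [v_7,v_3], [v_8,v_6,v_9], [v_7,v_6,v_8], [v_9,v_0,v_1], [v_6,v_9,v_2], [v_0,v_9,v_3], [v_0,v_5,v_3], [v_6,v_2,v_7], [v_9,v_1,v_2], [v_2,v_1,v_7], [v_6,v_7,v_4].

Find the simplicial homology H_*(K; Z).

Order the vertices as v_0 < v_1 < v_2 < v_3 < v_4 < v_5 < v_6 < v_7 < v_8 < v_9. Listing each simplex with vertices in this order, K has dimension 2 with simplices:

  0-simplices (10): [v_0], [v_1], [v_2], [v_3], [v_4], [v_5], [v_6], [v_7], [v_8], [v_9]
  1-simplices (20): (20 of them)
  2-simplices (10): [v_0,v_1,v_9], [v_0,v_3,v_5], [v_0,v_3,v_9], [v_1,v_2,v_7], [v_1,v_2,v_9], [v_2,v_6,v_7], [v_2,v_6,v_9], [v_4,v_6,v_7], [v_6,v_7,v_8], [v_6,v_8,v_9]

Hence C_0 ≅ Z^10, C_1 ≅ Z^20, C_2 ≅ Z^10.

Boundary ∂_1: C_1 → C_0 sends each edge [p,q] (with p < q) to q − p.
The 10×20 boundary matrix has rank 9 and Smith normal form diag(1,1,1,1,1,1,1,1,1).

Boundary ∂_2: C_2 → C_1 maps a triangle to the signed sum of its edges. For instance
  ∂[v_0,v_3,v_9] = [v_3,v_9] − [v_0,v_9] + [v_0,v_3],
  ∂[v_2,v_6,v_7] = [v_6,v_7] − [v_2,v_7] + [v_2,v_6].
As a 20×10 matrix over Z this has rank 10, with invariant factors (1,1,1,1,1,1,1,1,1,1).

Reading off H_k = ker ∂_k / im ∂_{k+1}:

  H_0: rank C_0 − rank ∂_1 = 10 − 9 = 1, and the invariant factors of ∂_1 are all 1, so H_0 ≅ Z.
  H_1: rank ker ∂_1 − rank ∂_2 = (20 − 9) − 10 = 1, and the invariant factors of ∂_2 are all 1, so H_1 ≅ Z.
  H_2: rank ker ∂_2 − rank ∂_3 = (10 − 10) − 0 = 0, and there is no ∂_3, so H_2 ≅ 0.

As a check, the Euler characteristic is 10 − 20 + 10 = 0, which agrees with 1 − 1 + 0 = 0.

H_0 ≅ Z,  H_1 ≅ Z,  H_2 = 0.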